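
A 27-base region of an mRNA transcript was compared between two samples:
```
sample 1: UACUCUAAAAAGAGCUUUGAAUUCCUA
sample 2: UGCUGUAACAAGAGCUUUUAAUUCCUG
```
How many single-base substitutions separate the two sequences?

Comparing position by position, 5 sites differ: 2 (A/G), 5 (C/G), 9 (A/C), 19 (G/U), 27 (A/G).

5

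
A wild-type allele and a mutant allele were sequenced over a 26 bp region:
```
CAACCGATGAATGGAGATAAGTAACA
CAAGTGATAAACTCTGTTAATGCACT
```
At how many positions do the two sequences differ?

12

Comparing position by position, 12 positions differ: 4 (C/G), 5 (C/T), 9 (G/A), 12 (T/C), 13 (G/T), 14 (G/C), 15 (A/T), 17 (A/T), 21 (G/T), 22 (T/G), 23 (A/C), 26 (A/T).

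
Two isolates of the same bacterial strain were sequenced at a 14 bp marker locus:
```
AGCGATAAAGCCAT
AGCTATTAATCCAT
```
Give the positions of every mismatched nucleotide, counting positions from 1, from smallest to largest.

Scanning 1-based: 4: G/T; 7: A/T; 10: G/T.

4, 7, 10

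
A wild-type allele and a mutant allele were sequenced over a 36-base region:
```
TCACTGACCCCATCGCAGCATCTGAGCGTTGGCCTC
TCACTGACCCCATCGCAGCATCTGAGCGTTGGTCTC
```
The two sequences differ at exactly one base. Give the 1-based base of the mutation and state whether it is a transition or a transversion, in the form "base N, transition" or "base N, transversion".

The sequences differ only at base 33: C→T (pyrimidine→pyrimidine), a transition.

base 33, transition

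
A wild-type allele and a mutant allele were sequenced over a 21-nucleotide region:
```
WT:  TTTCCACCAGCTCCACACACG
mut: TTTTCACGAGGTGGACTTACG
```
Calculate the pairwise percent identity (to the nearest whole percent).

67%

7 positions differ (4, 8, 11, 13, 14, 17, 18), so 14 of 21 match: 14/21 = 66.67%.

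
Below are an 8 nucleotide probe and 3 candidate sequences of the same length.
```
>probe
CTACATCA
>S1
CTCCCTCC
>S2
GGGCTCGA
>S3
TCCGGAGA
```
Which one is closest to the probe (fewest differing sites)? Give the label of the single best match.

S1 differs at 3 sites; S2 differs at 6 sites; S3 differs at 7 sites. The closest is S1.

S1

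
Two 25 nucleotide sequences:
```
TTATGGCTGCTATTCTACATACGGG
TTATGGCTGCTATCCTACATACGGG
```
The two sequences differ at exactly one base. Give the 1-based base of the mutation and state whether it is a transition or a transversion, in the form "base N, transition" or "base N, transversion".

Base 14 changes T→C. T is a pyrimidine and C is a pyrimidine, so this is a transition.

base 14, transition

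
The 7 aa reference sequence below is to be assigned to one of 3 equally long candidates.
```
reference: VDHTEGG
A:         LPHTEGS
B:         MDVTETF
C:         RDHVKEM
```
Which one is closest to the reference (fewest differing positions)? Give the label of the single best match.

Hamming distances to reference — A: 3; B: 4; C: 5.
Smallest is A with 3 mismatches.

A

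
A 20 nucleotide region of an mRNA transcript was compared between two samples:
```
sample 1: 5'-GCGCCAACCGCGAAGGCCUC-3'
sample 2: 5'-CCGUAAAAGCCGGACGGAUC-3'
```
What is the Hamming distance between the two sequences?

10

Comparing position by position, 10 bases differ: 1 (G/C), 4 (C/U), 5 (C/A), 8 (C/A), 9 (C/G), 10 (G/C), 13 (A/G), 15 (G/C), 17 (C/G), 18 (C/A).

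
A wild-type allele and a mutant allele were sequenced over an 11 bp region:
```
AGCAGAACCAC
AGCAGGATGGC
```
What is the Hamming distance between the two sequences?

4

The sequences differ at bases 6, 8, 9, 10 (1-based) — 4 in total.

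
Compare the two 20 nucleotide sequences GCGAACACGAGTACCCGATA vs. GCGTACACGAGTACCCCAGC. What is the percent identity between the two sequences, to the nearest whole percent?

Mismatches at positions 4, 17, 19, 20 (1-based): 4 of 20.
Identical positions: 16/20 = 80% → 80%.

80%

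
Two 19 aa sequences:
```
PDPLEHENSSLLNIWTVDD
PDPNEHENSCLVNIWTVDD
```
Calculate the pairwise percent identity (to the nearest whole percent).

84%

3 positions differ (4, 10, 12), so 16 of 19 match: 16/19 = 84.21%.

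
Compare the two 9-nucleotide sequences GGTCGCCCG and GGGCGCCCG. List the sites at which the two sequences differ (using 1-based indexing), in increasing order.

3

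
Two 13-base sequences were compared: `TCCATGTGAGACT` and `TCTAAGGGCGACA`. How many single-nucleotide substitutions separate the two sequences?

5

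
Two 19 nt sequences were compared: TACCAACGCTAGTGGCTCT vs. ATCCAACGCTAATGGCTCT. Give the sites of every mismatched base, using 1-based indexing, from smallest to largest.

1, 2, 12

Differences at site 1 (T→A), site 2 (A→T), site 12 (G→A).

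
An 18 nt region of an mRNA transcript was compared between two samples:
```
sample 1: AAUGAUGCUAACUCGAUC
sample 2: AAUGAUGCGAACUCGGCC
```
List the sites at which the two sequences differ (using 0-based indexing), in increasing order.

Differences at site 8 (U→G), site 15 (A→G), site 16 (U→C).

8, 15, 16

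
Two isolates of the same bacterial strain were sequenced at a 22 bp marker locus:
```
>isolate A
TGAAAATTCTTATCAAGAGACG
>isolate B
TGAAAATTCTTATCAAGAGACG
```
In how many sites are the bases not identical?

0

No positions differ; the sequences are identical.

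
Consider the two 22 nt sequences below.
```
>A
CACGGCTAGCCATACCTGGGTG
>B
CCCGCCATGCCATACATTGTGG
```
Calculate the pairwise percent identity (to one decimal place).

63.6%

8 positions differ (2, 5, 7, 8, 16, 18, 20, 21), so 14 of 22 match: 14/22 = 63.64%.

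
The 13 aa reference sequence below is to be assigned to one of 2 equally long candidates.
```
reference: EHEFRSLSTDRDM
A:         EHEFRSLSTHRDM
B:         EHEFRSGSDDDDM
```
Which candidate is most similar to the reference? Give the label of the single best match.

Hamming distances to reference — A: 1; B: 3.
Smallest is A with 1 mismatch.

A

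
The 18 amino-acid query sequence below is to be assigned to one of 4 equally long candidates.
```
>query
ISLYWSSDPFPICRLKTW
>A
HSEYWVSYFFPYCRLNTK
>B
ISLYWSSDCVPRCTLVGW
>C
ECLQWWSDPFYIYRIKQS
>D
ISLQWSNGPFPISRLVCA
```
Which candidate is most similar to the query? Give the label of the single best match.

Hamming distances to query — A: 8; B: 6; C: 9; D: 7.
Smallest is B with 6 mismatches.

B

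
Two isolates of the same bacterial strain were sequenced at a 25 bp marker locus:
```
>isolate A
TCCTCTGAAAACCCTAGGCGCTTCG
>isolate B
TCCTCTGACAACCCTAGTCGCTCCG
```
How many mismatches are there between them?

3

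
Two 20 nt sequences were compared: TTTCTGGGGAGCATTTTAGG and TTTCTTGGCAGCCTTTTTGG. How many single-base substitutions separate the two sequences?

The sequences differ at sites 6, 9, 13, 18 (1-based) — 4 in total.

4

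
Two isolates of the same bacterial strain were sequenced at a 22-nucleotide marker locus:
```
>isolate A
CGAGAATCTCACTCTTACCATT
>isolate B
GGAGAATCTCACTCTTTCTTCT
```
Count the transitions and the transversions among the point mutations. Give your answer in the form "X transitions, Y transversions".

Mismatches (1-based):
base 1: C→G (pyrimidine→purine, transversion)
base 17: A→T (purine→pyrimidine, transversion)
base 19: C→T (pyrimidine→pyrimidine, transition)
base 20: A→T (purine→pyrimidine, transversion)
base 21: T→C (pyrimidine→pyrimidine, transition)

2 transitions, 3 transversions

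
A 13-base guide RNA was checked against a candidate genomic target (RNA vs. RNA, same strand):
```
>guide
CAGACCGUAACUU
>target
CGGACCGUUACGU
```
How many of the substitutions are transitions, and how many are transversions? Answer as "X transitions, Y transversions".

1 transition, 2 transversions

Transitions (purine↔purine or pyrimidine↔pyrimidine): 2 A→G.
Transversions (purine↔pyrimidine): 9 A→U, 12 U→G.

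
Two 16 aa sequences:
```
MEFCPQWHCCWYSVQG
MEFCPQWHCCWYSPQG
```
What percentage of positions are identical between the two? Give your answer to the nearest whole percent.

94%

Mismatch at position 14 (1-based): 1 of 16.
Identical positions: 15/16 = 93.75% → 94%.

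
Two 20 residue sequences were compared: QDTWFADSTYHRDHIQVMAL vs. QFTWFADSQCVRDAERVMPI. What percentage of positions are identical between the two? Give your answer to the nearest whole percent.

55%

Mismatches at positions 2, 9, 10, 11, 14, 15, 16, 19, 20 (1-based): 9 of 20.
Identical positions: 11/20 = 55% → 55%.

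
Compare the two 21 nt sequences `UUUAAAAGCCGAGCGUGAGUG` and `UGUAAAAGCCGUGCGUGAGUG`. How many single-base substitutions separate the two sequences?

2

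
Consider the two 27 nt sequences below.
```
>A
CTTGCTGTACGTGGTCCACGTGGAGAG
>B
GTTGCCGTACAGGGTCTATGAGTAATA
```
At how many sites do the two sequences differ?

11

Comparing position by position, 11 sites differ: 1 (C/G), 6 (T/C), 11 (G/A), 12 (T/G), 17 (C/T), 19 (C/T), 21 (T/A), 23 (G/T), 25 (G/A), 26 (A/T), 27 (G/A).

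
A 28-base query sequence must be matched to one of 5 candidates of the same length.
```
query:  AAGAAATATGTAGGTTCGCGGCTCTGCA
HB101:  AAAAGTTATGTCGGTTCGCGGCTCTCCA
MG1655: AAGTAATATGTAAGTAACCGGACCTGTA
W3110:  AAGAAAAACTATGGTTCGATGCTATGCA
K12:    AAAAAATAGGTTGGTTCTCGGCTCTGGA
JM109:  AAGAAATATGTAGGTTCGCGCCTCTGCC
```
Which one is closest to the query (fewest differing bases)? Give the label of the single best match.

JM109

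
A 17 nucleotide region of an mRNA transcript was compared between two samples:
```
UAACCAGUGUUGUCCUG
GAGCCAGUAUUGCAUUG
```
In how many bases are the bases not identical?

Mismatches (1-based): base 1: U→G; base 3: A→G; base 9: G→A; base 13: U→C; base 14: C→A; base 15: C→U.

6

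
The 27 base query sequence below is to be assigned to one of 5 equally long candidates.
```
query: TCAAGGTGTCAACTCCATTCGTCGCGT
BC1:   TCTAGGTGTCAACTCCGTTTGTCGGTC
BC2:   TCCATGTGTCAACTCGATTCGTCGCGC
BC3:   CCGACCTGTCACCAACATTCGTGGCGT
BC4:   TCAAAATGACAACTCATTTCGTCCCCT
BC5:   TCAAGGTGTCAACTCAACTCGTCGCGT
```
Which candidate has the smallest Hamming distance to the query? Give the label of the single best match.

Hamming distances to query — BC1: 6; BC2: 4; BC3: 8; BC4: 7; BC5: 2.
Smallest is BC5 with 2 mismatches.

BC5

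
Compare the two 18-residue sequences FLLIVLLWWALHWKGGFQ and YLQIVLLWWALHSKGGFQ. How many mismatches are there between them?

3

The sequences differ at positions 1, 3, 13 (1-based) — 3 in total.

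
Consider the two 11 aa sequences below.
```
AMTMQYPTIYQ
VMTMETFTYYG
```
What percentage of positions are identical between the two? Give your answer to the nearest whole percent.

45%

6 positions differ (1, 5, 6, 7, 9, 11), so 5 of 11 match: 5/11 = 45.45%.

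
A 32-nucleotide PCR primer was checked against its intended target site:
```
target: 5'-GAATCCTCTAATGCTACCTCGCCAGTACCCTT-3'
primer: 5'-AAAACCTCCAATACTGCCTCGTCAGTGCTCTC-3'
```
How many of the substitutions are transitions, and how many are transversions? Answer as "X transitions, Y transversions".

8 transitions, 1 transversion

Transitions (purine↔purine or pyrimidine↔pyrimidine): 1 G→A, 9 T→C, 13 G→A, 16 A→G, 22 C→T, 27 A→G, 29 C→T, 32 T→C.
Transversions (purine↔pyrimidine): 4 T→A.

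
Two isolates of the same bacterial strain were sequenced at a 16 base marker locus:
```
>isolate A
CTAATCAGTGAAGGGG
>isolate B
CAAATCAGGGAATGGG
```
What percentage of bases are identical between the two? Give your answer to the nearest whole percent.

Mismatches at positions 2, 9, 13 (1-based): 3 of 16.
Identical positions: 13/16 = 81.25% → 81%.

81%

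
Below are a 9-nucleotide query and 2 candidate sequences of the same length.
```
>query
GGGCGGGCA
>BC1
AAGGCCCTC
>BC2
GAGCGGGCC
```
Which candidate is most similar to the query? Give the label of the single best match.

BC2

BC1 differs at 8 bases; BC2 differs at 2 bases. The closest is BC2.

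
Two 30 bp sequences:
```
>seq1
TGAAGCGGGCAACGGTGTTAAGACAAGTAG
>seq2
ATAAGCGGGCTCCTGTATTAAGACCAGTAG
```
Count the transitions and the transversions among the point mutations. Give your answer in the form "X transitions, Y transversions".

Transitions (purine↔purine or pyrimidine↔pyrimidine): 17 G→A.
Transversions (purine↔pyrimidine): 1 T→A, 2 G→T, 11 A→T, 12 A→C, 14 G→T, 25 A→C.

1 transition, 6 transversions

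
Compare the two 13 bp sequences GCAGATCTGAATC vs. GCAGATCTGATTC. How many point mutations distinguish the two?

1

Comparing position by position, 1 position differs: 11 (A/T).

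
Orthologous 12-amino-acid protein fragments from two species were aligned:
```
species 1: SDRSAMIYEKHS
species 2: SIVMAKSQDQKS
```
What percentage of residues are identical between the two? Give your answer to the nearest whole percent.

25%

Mismatches at positions 2, 3, 4, 6, 7, 8, 9, 10, 11 (1-based): 9 of 12.
Identical positions: 3/12 = 25% → 25%.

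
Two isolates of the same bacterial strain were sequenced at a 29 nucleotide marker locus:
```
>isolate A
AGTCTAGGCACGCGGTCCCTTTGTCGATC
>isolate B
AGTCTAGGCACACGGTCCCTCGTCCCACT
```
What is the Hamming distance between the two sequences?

8

Comparing position by position, 8 bases differ: 12 (G/A), 21 (T/C), 22 (T/G), 23 (G/T), 24 (T/C), 26 (G/C), 28 (T/C), 29 (C/T).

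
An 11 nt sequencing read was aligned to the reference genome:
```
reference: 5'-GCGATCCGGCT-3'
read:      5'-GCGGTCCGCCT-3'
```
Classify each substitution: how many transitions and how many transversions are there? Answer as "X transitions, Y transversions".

1 transition, 1 transversion

Transitions (purine↔purine or pyrimidine↔pyrimidine): 4 A→G.
Transversions (purine↔pyrimidine): 9 G→C.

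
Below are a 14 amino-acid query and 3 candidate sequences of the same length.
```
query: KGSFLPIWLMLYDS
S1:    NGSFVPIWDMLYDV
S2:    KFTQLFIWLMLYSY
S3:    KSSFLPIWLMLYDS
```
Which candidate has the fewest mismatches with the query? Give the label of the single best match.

Hamming distances to query — S1: 4; S2: 6; S3: 1.
Smallest is S3 with 1 mismatch.

S3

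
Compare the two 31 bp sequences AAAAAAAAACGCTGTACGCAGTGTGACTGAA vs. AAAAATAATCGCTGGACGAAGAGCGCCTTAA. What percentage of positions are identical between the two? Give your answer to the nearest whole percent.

74%

8 positions differ (6, 9, 15, 19, 22, 24, 26, 29), so 23 of 31 match: 23/31 = 74.19%.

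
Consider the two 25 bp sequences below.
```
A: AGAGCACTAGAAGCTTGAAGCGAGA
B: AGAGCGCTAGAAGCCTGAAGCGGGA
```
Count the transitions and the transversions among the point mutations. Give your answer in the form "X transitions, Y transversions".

3 transitions, 0 transversions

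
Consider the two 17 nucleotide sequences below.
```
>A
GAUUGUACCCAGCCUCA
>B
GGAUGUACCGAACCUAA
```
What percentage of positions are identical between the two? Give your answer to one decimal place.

70.6%

5 positions differ (2, 3, 10, 12, 16), so 12 of 17 match: 12/17 = 70.59%.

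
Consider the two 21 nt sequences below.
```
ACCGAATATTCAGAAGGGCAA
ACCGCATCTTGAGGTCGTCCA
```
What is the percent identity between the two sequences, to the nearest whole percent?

62%

Mismatches at positions 5, 8, 11, 14, 15, 16, 18, 20 (1-based): 8 of 21.
Identical positions: 13/21 = 61.9% → 62%.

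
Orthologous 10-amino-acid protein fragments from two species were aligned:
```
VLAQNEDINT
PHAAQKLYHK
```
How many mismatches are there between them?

9

Comparing position by position, 9 positions differ: 1 (V/P), 2 (L/H), 4 (Q/A), 5 (N/Q), 6 (E/K), 7 (D/L), 8 (I/Y), 9 (N/H), 10 (T/K).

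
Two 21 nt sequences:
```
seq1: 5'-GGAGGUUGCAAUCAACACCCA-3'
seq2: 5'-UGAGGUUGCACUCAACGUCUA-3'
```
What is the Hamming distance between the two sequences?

Mismatches (1-based): site 1: G→U; site 11: A→C; site 17: A→G; site 18: C→U; site 20: C→U.

5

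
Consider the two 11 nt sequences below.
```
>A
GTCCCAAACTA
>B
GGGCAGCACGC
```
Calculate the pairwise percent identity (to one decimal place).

36.4%

Mismatches at positions 2, 3, 5, 6, 7, 10, 11 (1-based): 7 of 11.
Identical positions: 4/11 = 36.36% → 36.4%.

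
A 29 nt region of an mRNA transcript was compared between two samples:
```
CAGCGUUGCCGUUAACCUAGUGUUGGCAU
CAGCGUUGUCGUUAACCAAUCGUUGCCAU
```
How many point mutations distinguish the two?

5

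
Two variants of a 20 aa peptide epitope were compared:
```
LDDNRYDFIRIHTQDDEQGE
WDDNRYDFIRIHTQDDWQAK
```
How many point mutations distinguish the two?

The sequences differ at positions 1, 17, 19, 20 (1-based) — 4 in total.

4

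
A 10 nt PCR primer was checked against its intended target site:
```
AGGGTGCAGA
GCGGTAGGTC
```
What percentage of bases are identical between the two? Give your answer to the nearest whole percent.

7 positions differ (1, 2, 6, 7, 8, 9, 10), so 3 of 10 match: 3/10 = 30%.

30%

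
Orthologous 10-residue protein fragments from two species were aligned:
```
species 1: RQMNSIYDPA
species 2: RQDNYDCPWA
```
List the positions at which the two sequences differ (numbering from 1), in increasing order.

Scanning 1-based: 3: M/D; 5: S/Y; 6: I/D; 7: Y/C; 8: D/P; 9: P/W.

3, 5, 6, 7, 8, 9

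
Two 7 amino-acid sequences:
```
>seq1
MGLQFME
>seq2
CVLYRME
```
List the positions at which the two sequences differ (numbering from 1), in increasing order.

1, 2, 4, 5

Scanning 1-based: 1: M/C; 2: G/V; 4: Q/Y; 5: F/R.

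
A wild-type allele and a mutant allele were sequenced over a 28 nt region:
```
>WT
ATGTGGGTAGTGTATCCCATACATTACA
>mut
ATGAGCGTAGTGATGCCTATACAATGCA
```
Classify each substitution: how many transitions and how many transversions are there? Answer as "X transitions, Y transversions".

Mismatches (1-based):
position 4: T→A (pyrimidine→purine, transversion)
position 6: G→C (purine→pyrimidine, transversion)
position 13: T→A (pyrimidine→purine, transversion)
position 14: A→T (purine→pyrimidine, transversion)
position 15: T→G (pyrimidine→purine, transversion)
position 18: C→T (pyrimidine→pyrimidine, transition)
position 24: T→A (pyrimidine→purine, transversion)
position 26: A→G (purine→purine, transition)

2 transitions, 6 transversions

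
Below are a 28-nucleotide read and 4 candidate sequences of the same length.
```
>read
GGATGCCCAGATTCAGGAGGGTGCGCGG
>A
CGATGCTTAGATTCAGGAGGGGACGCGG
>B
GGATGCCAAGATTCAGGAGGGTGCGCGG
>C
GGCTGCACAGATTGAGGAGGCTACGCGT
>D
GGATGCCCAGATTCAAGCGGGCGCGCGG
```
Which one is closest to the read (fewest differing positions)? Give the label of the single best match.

B

A differs at 5 positions; B differs at 1 position; C differs at 6 positions; D differs at 3 positions. The closest is B.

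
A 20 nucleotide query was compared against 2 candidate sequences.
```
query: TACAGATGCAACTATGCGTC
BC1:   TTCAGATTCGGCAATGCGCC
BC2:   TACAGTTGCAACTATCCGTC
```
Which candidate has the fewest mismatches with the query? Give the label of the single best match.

BC2

BC1 differs at 6 positions; BC2 differs at 2 positions. The closest is BC2.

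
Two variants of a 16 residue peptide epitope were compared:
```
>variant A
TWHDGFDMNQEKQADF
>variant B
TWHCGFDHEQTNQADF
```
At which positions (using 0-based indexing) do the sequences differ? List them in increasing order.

3, 7, 8, 10, 11

Scanning 0-based: 3: D/C; 7: M/H; 8: N/E; 10: E/T; 11: K/N.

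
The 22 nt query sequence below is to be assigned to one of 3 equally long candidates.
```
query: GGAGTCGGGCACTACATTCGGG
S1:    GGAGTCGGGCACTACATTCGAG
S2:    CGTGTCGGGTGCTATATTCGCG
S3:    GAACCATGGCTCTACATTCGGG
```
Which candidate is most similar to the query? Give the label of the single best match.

S1 differs at 1 site; S2 differs at 6 sites; S3 differs at 6 sites. The closest is S1.

S1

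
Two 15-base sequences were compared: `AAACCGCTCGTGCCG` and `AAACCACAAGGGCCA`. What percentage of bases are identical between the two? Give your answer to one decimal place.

66.7%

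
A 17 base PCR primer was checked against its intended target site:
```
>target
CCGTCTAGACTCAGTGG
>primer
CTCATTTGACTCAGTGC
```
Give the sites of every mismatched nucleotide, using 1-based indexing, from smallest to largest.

2, 3, 4, 5, 7, 17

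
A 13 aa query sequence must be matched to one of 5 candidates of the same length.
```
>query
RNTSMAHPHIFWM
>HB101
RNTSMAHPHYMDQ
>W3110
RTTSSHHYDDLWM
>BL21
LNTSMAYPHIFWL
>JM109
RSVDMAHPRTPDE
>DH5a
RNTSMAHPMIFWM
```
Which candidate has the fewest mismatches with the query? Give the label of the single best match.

HB101 differs at 4 residues; W3110 differs at 7 residues; BL21 differs at 3 residues; JM109 differs at 8 residues; DH5a differs at 1 residue. The closest is DH5a.

DH5a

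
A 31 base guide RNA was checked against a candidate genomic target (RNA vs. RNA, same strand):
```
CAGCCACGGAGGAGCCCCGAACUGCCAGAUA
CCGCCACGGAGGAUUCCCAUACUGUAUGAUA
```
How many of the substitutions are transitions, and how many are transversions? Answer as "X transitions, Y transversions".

3 transitions, 5 transversions

Transitions (purine↔purine or pyrimidine↔pyrimidine): 15 C→U, 19 G→A, 25 C→U.
Transversions (purine↔pyrimidine): 2 A→C, 14 G→U, 20 A→U, 26 C→A, 27 A→U.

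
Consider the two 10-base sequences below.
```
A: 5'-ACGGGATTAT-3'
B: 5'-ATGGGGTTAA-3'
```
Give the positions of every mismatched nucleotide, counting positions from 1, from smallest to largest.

Differences at position 2 (C→T), position 6 (A→G), position 10 (T→A).

2, 6, 10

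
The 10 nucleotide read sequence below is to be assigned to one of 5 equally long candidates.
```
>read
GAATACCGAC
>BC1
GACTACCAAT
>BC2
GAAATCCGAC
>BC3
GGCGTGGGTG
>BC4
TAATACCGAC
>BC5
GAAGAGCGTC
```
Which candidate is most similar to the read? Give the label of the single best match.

BC4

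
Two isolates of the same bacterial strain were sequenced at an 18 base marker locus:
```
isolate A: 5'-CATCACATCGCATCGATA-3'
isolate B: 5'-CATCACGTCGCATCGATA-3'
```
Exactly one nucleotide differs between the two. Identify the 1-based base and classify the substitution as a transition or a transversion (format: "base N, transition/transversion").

The sequences differ only at base 7: A→G (purine→purine), a transition.

base 7, transition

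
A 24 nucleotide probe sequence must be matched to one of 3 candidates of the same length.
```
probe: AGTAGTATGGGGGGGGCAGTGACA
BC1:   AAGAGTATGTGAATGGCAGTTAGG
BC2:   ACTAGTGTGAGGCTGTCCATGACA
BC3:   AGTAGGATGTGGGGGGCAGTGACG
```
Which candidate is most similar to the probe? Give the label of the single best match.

Hamming distances to probe — BC1: 9; BC2: 8; BC3: 3.
Smallest is BC3 with 3 mismatches.

BC3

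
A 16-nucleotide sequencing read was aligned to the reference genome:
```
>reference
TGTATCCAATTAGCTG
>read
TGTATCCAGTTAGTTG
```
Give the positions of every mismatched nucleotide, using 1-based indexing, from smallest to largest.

9, 14

Differences at position 9 (A→G), position 14 (C→T).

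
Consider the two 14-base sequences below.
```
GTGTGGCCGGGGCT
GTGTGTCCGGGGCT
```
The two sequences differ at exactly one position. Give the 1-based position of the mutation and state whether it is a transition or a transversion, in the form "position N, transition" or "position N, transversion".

position 6, transversion

The sequences differ only at position 6: G→T (purine→pyrimidine), a transversion.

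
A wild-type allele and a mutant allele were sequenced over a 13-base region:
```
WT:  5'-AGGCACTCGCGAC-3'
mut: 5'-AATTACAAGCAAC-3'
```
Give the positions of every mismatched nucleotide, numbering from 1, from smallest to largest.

Scanning 1-based: 2: G/A; 3: G/T; 4: C/T; 7: T/A; 8: C/A; 11: G/A.

2, 3, 4, 7, 8, 11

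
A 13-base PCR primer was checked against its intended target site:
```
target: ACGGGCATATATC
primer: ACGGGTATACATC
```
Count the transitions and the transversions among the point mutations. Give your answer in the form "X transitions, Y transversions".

Mismatches (1-based):
base 6: C→T (pyrimidine→pyrimidine, transition)
base 10: T→C (pyrimidine→pyrimidine, transition)

2 transitions, 0 transversions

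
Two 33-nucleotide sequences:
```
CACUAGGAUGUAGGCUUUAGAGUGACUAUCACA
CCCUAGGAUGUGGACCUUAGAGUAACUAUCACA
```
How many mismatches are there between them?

Mismatches (1-based): base 2: A→C; base 12: A→G; base 14: G→A; base 16: U→C; base 24: G→A.

5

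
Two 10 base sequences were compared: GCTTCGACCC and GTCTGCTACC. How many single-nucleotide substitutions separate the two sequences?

Mismatches (1-based): site 2: C→T; site 3: T→C; site 5: C→G; site 6: G→C; site 7: A→T; site 8: C→A.

6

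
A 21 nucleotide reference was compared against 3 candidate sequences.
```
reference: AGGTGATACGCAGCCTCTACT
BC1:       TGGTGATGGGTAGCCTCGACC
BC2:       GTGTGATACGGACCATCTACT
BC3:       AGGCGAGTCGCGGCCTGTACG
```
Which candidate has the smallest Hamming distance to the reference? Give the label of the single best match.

BC2

Hamming distances to reference — BC1: 6; BC2: 5; BC3: 6.
Smallest is BC2 with 5 mismatches.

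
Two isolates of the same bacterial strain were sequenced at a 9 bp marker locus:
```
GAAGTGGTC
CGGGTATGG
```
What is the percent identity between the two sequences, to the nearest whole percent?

22%

7 positions differ (1, 2, 3, 6, 7, 8, 9), so 2 of 9 match: 2/9 = 22.22%.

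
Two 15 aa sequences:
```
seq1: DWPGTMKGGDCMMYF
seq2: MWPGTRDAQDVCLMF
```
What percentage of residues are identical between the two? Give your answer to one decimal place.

Mismatches at positions 1, 6, 7, 8, 9, 11, 12, 13, 14 (1-based): 9 of 15.
Identical positions: 6/15 = 40% → 40.0%.

40.0%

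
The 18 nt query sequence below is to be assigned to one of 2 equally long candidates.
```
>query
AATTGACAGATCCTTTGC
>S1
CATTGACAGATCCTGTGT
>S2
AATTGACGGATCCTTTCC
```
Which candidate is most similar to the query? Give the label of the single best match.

S2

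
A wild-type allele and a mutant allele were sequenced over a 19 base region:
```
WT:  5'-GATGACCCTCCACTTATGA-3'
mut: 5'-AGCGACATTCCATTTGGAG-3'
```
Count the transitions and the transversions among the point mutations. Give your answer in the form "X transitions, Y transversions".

8 transitions, 2 transversions

Transitions (purine↔purine or pyrimidine↔pyrimidine): 1 G→A, 2 A→G, 3 T→C, 8 C→T, 13 C→T, 16 A→G, 18 G→A, 19 A→G.
Transversions (purine↔pyrimidine): 7 C→A, 17 T→G.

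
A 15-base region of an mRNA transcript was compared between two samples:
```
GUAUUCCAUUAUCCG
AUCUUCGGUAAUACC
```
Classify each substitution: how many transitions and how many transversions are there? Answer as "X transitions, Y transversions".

Mismatches (1-based):
position 1: G→A (purine→purine, transition)
position 3: A→C (purine→pyrimidine, transversion)
position 7: C→G (pyrimidine→purine, transversion)
position 8: A→G (purine→purine, transition)
position 10: U→A (pyrimidine→purine, transversion)
position 13: C→A (pyrimidine→purine, transversion)
position 15: G→C (purine→pyrimidine, transversion)

2 transitions, 5 transversions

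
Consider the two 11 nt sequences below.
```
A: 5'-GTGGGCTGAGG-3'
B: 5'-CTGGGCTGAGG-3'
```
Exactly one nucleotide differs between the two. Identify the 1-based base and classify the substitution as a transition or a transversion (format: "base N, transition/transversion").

base 1, transversion

The sequences differ only at base 1: G→C (purine→pyrimidine), a transversion.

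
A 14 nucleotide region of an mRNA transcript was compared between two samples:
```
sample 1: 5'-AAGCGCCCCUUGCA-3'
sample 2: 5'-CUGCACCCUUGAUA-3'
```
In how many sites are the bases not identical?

Mismatches (1-based): site 1: A→C; site 2: A→U; site 5: G→A; site 9: C→U; site 11: U→G; site 12: G→A; site 13: C→U.

7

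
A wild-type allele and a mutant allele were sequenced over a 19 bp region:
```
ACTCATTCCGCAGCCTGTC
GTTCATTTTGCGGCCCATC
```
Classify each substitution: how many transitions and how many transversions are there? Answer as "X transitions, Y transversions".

7 transitions, 0 transversions

Transitions (purine↔purine or pyrimidine↔pyrimidine): 1 A→G, 2 C→T, 8 C→T, 9 C→T, 12 A→G, 16 T→C, 17 G→A.
Transversions (purine↔pyrimidine): none.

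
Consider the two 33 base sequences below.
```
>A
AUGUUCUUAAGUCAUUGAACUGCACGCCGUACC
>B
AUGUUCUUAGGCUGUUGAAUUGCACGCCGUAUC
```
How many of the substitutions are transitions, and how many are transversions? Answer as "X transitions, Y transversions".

6 transitions, 0 transversions

Transitions (purine↔purine or pyrimidine↔pyrimidine): 10 A→G, 12 U→C, 13 C→U, 14 A→G, 20 C→U, 32 C→U.
Transversions (purine↔pyrimidine): none.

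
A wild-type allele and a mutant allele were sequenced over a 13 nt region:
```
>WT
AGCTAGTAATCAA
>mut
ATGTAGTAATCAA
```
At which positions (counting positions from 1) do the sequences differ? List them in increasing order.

2, 3

Differences at position 2 (G→T), position 3 (C→G).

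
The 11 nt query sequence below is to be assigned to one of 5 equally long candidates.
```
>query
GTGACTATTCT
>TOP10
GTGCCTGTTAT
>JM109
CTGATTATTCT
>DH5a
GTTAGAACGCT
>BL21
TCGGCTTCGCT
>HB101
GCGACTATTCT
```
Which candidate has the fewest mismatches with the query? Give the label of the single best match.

HB101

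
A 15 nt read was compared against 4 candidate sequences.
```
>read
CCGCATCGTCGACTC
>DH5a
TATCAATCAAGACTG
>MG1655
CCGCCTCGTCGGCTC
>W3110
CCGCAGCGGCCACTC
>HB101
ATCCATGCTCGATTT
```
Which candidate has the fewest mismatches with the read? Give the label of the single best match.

DH5a differs at 9 sites; MG1655 differs at 2 sites; W3110 differs at 3 sites; HB101 differs at 7 sites. The closest is MG1655.

MG1655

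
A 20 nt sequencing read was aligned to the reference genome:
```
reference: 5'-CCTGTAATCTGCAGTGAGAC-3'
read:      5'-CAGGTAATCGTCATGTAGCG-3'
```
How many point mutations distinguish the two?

Comparing position by position, 9 positions differ: 2 (C/A), 3 (T/G), 10 (T/G), 11 (G/T), 14 (G/T), 15 (T/G), 16 (G/T), 19 (A/C), 20 (C/G).

9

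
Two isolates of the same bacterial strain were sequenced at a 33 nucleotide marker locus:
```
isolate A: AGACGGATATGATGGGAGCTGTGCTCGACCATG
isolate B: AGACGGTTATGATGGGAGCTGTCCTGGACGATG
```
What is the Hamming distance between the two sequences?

4

Mismatches (1-based): base 7: A→T; base 23: G→C; base 26: C→G; base 30: C→G.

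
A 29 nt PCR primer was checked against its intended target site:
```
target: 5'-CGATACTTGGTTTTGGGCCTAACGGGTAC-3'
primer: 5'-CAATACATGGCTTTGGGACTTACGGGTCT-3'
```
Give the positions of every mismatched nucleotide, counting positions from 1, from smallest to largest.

2, 7, 11, 18, 21, 28, 29

Differences at position 2 (G→A), position 7 (T→A), position 11 (T→C), position 18 (C→A), position 21 (A→T), position 28 (A→C), position 29 (C→T).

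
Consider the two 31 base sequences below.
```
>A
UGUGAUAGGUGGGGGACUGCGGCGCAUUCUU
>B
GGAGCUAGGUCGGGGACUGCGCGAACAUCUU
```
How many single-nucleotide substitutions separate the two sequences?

Comparing position by position, 10 sites differ: 1 (U/G), 3 (U/A), 5 (A/C), 11 (G/C), 22 (G/C), 23 (C/G), 24 (G/A), 25 (C/A), 26 (A/C), 27 (U/A).

10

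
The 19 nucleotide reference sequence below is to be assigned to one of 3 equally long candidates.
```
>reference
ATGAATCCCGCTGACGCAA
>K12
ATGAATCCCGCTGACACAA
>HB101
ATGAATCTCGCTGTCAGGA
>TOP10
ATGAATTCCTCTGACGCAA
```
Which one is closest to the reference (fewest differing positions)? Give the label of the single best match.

Hamming distances to reference — K12: 1; HB101: 5; TOP10: 2.
Smallest is K12 with 1 mismatch.

K12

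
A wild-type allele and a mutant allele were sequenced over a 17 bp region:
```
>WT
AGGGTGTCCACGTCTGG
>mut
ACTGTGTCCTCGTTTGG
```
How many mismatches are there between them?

4

Comparing position by position, 4 bases differ: 2 (G/C), 3 (G/T), 10 (A/T), 14 (C/T).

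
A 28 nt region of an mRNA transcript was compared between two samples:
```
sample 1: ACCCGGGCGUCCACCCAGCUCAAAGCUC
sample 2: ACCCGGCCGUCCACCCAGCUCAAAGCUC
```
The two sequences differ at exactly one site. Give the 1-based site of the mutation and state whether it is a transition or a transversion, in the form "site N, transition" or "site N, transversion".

site 7, transversion

Site 7 changes G→C. G is a purine and C is a pyrimidine, so this is a transversion.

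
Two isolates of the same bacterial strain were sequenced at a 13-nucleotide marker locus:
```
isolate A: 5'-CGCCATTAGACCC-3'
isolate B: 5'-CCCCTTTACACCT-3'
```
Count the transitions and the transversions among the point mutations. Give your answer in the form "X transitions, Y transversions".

Mismatches (1-based):
position 2: G→C (purine→pyrimidine, transversion)
position 5: A→T (purine→pyrimidine, transversion)
position 9: G→C (purine→pyrimidine, transversion)
position 13: C→T (pyrimidine→pyrimidine, transition)

1 transition, 3 transversions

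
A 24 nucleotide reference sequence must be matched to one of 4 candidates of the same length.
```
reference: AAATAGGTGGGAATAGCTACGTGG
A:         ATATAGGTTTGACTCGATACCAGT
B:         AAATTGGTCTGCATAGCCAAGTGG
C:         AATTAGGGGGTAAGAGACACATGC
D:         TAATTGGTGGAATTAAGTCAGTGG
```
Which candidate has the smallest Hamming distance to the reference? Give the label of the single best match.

Hamming distances to reference — A: 9; B: 6; C: 8; D: 8.
Smallest is B with 6 mismatches.

B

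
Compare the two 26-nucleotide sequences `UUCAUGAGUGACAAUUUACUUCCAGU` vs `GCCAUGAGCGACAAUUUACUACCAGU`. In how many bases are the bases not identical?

Mismatches (1-based): base 1: U→G; base 2: U→C; base 9: U→C; base 21: U→A.

4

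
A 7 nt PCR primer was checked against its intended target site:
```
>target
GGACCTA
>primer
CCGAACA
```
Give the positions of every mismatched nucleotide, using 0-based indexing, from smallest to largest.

Differences at position 0 (G→C), position 1 (G→C), position 2 (A→G), position 3 (C→A), position 4 (C→A), position 5 (T→C).

0, 1, 2, 3, 4, 5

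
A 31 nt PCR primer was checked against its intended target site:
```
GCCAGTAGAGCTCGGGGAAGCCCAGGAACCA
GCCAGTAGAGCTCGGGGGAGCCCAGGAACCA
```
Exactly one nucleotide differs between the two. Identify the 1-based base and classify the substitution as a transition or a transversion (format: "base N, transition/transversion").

base 18, transition

Base 18 changes A→G. A is a purine and G is a purine, so this is a transition.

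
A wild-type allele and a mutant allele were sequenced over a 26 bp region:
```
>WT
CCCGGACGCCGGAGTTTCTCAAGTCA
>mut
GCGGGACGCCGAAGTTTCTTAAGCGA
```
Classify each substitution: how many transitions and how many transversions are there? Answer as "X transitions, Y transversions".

Mismatches (1-based):
position 1: C→G (pyrimidine→purine, transversion)
position 3: C→G (pyrimidine→purine, transversion)
position 12: G→A (purine→purine, transition)
position 20: C→T (pyrimidine→pyrimidine, transition)
position 24: T→C (pyrimidine→pyrimidine, transition)
position 25: C→G (pyrimidine→purine, transversion)

3 transitions, 3 transversions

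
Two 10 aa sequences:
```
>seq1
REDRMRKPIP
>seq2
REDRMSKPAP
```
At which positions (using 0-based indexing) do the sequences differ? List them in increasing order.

5, 8

Scanning 0-based: 5: R/S; 8: I/A.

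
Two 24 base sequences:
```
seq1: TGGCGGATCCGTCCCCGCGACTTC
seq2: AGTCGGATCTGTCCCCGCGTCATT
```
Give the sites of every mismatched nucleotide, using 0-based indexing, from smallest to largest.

Scanning 0-based: 0: T/A; 2: G/T; 9: C/T; 19: A/T; 21: T/A; 23: C/T.

0, 2, 9, 19, 21, 23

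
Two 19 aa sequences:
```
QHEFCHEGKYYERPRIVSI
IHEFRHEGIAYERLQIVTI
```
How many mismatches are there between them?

Mismatches (1-based): residue 1: Q→I; residue 5: C→R; residue 9: K→I; residue 10: Y→A; residue 14: P→L; residue 15: R→Q; residue 18: S→T.

7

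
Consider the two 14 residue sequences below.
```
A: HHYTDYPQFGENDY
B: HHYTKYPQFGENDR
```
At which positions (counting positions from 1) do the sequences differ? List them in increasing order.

Scanning 1-based: 5: D/K; 14: Y/R.

5, 14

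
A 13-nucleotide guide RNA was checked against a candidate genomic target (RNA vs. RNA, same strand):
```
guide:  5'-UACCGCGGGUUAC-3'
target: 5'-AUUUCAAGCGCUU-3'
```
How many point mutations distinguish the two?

12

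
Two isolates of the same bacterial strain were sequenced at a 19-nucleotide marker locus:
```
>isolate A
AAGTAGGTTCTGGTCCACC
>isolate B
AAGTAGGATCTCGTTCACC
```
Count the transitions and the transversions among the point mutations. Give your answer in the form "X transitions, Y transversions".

1 transition, 2 transversions

Transitions (purine↔purine or pyrimidine↔pyrimidine): 15 C→T.
Transversions (purine↔pyrimidine): 8 T→A, 12 G→C.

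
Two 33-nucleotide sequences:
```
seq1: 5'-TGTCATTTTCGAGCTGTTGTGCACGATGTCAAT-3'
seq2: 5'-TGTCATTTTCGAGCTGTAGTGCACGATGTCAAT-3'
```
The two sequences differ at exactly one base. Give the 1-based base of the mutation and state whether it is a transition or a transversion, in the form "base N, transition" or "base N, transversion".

Base 18 changes T→A. T is a pyrimidine and A is a purine, so this is a transversion.

base 18, transversion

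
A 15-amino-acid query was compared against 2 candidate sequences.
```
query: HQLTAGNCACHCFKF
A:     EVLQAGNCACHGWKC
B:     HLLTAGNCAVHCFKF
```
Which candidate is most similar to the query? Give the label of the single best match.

A differs at 6 positions; B differs at 2 positions. The closest is B.

B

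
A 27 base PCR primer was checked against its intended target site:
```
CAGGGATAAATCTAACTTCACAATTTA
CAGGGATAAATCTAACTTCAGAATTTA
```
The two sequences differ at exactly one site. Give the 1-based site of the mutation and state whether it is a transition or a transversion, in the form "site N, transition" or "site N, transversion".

site 21, transversion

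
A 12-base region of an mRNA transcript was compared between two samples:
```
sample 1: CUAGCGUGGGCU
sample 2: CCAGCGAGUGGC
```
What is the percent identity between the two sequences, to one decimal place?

58.3%

5 positions differ (2, 7, 9, 11, 12), so 7 of 12 match: 7/12 = 58.33%.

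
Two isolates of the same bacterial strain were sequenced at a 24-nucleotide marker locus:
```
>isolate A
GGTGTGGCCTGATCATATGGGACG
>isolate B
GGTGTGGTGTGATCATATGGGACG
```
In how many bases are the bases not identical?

The sequences differ at bases 8, 9 (1-based) — 2 in total.

2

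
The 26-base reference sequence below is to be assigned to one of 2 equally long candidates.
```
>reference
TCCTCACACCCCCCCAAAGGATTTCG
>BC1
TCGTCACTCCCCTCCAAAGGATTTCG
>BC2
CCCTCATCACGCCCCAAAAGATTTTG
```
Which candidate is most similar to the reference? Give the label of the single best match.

Hamming distances to reference — BC1: 3; BC2: 7.
Smallest is BC1 with 3 mismatches.

BC1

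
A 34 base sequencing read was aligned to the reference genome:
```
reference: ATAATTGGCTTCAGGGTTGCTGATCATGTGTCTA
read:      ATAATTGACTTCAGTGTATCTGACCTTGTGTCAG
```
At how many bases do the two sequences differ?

The sequences differ at bases 8, 15, 18, 19, 24, 26, 33, 34 (1-based) — 8 in total.

8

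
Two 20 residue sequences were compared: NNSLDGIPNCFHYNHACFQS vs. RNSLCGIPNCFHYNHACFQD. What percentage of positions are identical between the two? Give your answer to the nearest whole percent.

85%

3 positions differ (1, 5, 20), so 17 of 20 match: 17/20 = 85%.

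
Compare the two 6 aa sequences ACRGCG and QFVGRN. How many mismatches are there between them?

5

Mismatches (1-based): position 1: A→Q; position 2: C→F; position 3: R→V; position 5: C→R; position 6: G→N.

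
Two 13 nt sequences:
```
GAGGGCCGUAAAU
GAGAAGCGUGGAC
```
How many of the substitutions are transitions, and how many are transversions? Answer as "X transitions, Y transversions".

Mismatches (1-based):
position 4: G→A (purine→purine, transition)
position 5: G→A (purine→purine, transition)
position 6: C→G (pyrimidine→purine, transversion)
position 10: A→G (purine→purine, transition)
position 11: A→G (purine→purine, transition)
position 13: U→C (pyrimidine→pyrimidine, transition)

5 transitions, 1 transversion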